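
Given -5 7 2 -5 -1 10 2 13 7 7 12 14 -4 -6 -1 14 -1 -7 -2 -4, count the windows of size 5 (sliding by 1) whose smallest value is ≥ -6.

(-5, 7, 2, -5, -1) → min -5  ≥ -6 ✓
(7, 2, -5, -1, 10) → min -5  ≥ -6 ✓
(2, -5, -1, 10, 2) → min -5  ≥ -6 ✓
(-5, -1, 10, 2, 13) → min -5  ≥ -6 ✓
(-1, 10, 2, 13, 7) → min -1  ≥ -6 ✓
(10, 2, 13, 7, 7) → min 2  ≥ -6 ✓
(2, 13, 7, 7, 12) → min 2  ≥ -6 ✓
(13, 7, 7, 12, 14) → min 7  ≥ -6 ✓
(7, 7, 12, 14, -4) → min -4  ≥ -6 ✓
(7, 12, 14, -4, -6) → min -6  ≥ -6 ✓
(12, 14, -4, -6, -1) → min -6  ≥ -6 ✓
(14, -4, -6, -1, 14) → min -6  ≥ -6 ✓
(-4, -6, -1, 14, -1) → min -6  ≥ -6 ✓
(-6, -1, 14, -1, -7) → min -7
(-1, 14, -1, -7, -2) → min -7
(14, -1, -7, -2, -4) → min -7
13 windows satisfy the condition.

13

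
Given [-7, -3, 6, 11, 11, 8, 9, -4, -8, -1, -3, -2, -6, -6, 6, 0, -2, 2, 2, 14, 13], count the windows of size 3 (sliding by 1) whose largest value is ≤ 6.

(-7, -3, 6) → max 6  ≤ 6 ✓
(-3, 6, 11) → max 11
(6, 11, 11) → max 11
(11, 11, 8) → max 11
(11, 8, 9) → max 11
(8, 9, -4) → max 9
(9, -4, -8) → max 9
(-4, -8, -1) → max -1  ≤ 6 ✓
(-8, -1, -3) → max -1  ≤ 6 ✓
(-1, -3, -2) → max -1  ≤ 6 ✓
(-3, -2, -6) → max -2  ≤ 6 ✓
(-2, -6, -6) → max -2  ≤ 6 ✓
(-6, -6, 6) → max 6  ≤ 6 ✓
(-6, 6, 0) → max 6  ≤ 6 ✓
(6, 0, -2) → max 6  ≤ 6 ✓
(0, -2, 2) → max 2  ≤ 6 ✓
(-2, 2, 2) → max 2  ≤ 6 ✓
(2, 2, 14) → max 14
(2, 14, 13) → max 14
11 windows satisfy the condition.

11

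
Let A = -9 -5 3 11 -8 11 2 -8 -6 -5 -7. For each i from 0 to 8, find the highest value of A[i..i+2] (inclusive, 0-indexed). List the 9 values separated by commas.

(-9, -5, 3) → max 3
(-5, 3, 11) → max 11
(3, 11, -8) → max 11
(11, -8, 11) → max 11
(-8, 11, 2) → max 11
(11, 2, -8) → max 11
(2, -8, -6) → max 2
(-8, -6, -5) → max -5
(-6, -5, -7) → max -5

3, 11, 11, 11, 11, 11, 2, -5, -5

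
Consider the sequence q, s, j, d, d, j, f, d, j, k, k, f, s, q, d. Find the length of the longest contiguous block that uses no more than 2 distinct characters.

[q] 1 distinct, len 1
[q, s] 2 distinct, len 2
[s, j] 2 distinct, len 2
[j, d] 2 distinct, len 2
[j, d, d] 2 distinct, len 3
[j, d, d, j] 2 distinct, len 4
[j, f] 2 distinct, len 2
[f, d] 2 distinct, len 2
[d, j] 2 distinct, len 2
[j, k] 2 distinct, len 2
[j, k, k] 2 distinct, len 3
[k, k, f] 2 distinct, len 3
[f, s] 2 distinct, len 2
[s, q] 2 distinct, len 2
[q, d] 2 distinct, len 2
Longest length with ≤2 distinct: 4.

4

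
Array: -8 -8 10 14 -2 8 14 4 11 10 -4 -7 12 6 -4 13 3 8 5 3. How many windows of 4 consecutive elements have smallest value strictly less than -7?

2

[-8, -8, 10, 14] → min -8  < -7 ✓
[-8, 10, 14, -2] → min -8  < -7 ✓
[10, 14, -2, 8] → min -2
[14, -2, 8, 14] → min -2
[-2, 8, 14, 4] → min -2
[8, 14, 4, 11] → min 4
[14, 4, 11, 10] → min 4
[4, 11, 10, -4] → min -4
[11, 10, -4, -7] → min -7
[10, -4, -7, 12] → min -7
[-4, -7, 12, 6] → min -7
[-7, 12, 6, -4] → min -7
[12, 6, -4, 13] → min -4
[6, -4, 13, 3] → min -4
[-4, 13, 3, 8] → min -4
[13, 3, 8, 5] → min 3
[3, 8, 5, 3] → min 3
2 windows satisfy the condition.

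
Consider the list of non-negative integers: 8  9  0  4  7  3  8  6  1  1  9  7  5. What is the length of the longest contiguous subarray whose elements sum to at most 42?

9

→ 8: sum 8, len 1
→ 9: sum 17, len 2
→ 0: sum 17, len 3
→ 4: sum 21, len 4
→ 7: sum 28, len 5
→ 3: sum 31, len 6
→ 8: sum 39, len 7
→ 6 (dropped 8): sum 37, len 7
→ 1: sum 38, len 8
→ 1: sum 39, len 9
→ 9 (dropped 9): sum 39, len 9
→ 7 (dropped 0, 4): sum 42, len 8
→ 5 (dropped 7): sum 40, len 8
Longest length seen: 9.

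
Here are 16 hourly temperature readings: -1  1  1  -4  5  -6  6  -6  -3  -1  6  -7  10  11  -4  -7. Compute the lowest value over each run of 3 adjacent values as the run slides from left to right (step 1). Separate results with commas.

(-1, 1, 1) → min -1
(1, 1, -4) → min -4
(1, -4, 5) → min -4
(-4, 5, -6) → min -6
(5, -6, 6) → min -6
(-6, 6, -6) → min -6
(6, -6, -3) → min -6
(-6, -3, -1) → min -6
(-3, -1, 6) → min -3
(-1, 6, -7) → min -7
(6, -7, 10) → min -7
(-7, 10, 11) → min -7
(10, 11, -4) → min -4
(11, -4, -7) → min -7

-1, -4, -4, -6, -6, -6, -6, -6, -3, -7, -7, -7, -4, -7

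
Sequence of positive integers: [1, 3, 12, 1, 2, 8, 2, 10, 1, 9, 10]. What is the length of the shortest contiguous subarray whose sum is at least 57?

add 1: running sum 1 < 57
add 3: running sum 4 < 57
add 12: running sum 16 < 57
add 1: running sum 17 < 57
add 2: running sum 19 < 57
add 8: running sum 27 < 57
add 2: running sum 29 < 57
add 10: running sum 39 < 57
add 1: running sum 40 < 57
add 9: running sum 49 < 57
add 10: shortest ending here [3, 12, 1, 2, 8, 2, 10, 1, 9, 10] sum 58, len 10
Shortest qualifying length: 10.

10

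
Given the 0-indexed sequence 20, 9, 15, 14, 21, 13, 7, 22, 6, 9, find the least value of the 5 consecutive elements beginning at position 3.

7

Elements at indices 3..7: 14, 21, 13, 7, 22
min(14, 21, 13, 7, 22) = 7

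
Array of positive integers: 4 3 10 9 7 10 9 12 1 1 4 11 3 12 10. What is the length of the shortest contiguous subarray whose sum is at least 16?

2

add 4: running sum 4 < 16
add 3: running sum 7 < 16
add 10: shortest ending here [4, 3, 10] sum 17, len 3
add 9: shortest ending here [10, 9] sum 19, len 2
add 7: shortest ending here [9, 7] sum 16, len 2
add 10: shortest ending here [7, 10] sum 17, len 2
add 9: shortest ending here [10, 9] sum 19, len 2
add 12: shortest ending here [9, 12] sum 21, len 2
add 1: shortest ending here [9, 12, 1] sum 22, len 3
add 1: shortest ending here [9, 12, 1, 1] sum 23, len 4
add 4: shortest ending here [12, 1, 1, 4] sum 18, len 4
add 11: shortest ending here [1, 4, 11] sum 16, len 3
add 3: shortest ending here [4, 11, 3] sum 18, len 3
add 12: shortest ending here [11, 3, 12] sum 26, len 3
add 10: shortest ending here [12, 10] sum 22, len 2
Shortest qualifying length: 2.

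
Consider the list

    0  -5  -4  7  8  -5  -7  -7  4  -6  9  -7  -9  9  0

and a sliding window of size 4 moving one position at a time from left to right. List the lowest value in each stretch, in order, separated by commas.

[0, -5, -4, 7] → min -5
[-5, -4, 7, 8] → min -5
[-4, 7, 8, -5] → min -5
[7, 8, -5, -7] → min -7
[8, -5, -7, -7] → min -7
[-5, -7, -7, 4] → min -7
[-7, -7, 4, -6] → min -7
[-7, 4, -6, 9] → min -7
[4, -6, 9, -7] → min -7
[-6, 9, -7, -9] → min -9
[9, -7, -9, 9] → min -9
[-7, -9, 9, 0] → min -9

-5, -5, -5, -7, -7, -7, -7, -7, -7, -9, -9, -9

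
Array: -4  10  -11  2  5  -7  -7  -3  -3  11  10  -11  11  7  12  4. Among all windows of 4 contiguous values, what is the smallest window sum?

(-4, 10, -11, 2) → sum -3
(10, -11, 2, 5) → sum 6
(-11, 2, 5, -7) → sum -11
(2, 5, -7, -7) → sum -7
(5, -7, -7, -3) → sum -12
(-7, -7, -3, -3) → sum -20
(-7, -3, -3, 11) → sum -2
(-3, -3, 11, 10) → sum 15
(-3, 11, 10, -11) → sum 7
(11, 10, -11, 11) → sum 21
(10, -11, 11, 7) → sum 17
(-11, 11, 7, 12) → sum 19
(11, 7, 12, 4) → sum 34
Smallest of these is -20.

-20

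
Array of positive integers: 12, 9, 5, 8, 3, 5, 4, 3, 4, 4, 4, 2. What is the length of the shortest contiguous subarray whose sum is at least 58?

11

add 12: running sum 12 < 58
add 9: running sum 21 < 58
add 5: running sum 26 < 58
add 8: running sum 34 < 58
add 3: running sum 37 < 58
add 5: running sum 42 < 58
add 4: running sum 46 < 58
add 3: running sum 49 < 58
add 4: running sum 53 < 58
add 4: running sum 57 < 58
add 4: shortest ending here [12, 9, 5, 8, 3, 5, 4, 3, 4, 4, 4] sum 61, len 11
add 2: shortest ending here [12, 9, 5, 8, 3, 5, 4, 3, 4, 4, 4, 2] sum 63, len 12
Shortest qualifying length: 11.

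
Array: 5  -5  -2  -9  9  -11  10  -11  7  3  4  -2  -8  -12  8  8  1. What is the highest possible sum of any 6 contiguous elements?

11

Window sums for each of the 12 positions:
5 -5 -2 -9 9 -11 → sum -13
-5 -2 -9 9 -11 10 → sum -8
-2 -9 9 -11 10 -11 → sum -14
-9 9 -11 10 -11 7 → sum -5
9 -11 10 -11 7 3 → sum 7
-11 10 -11 7 3 4 → sum 2
10 -11 7 3 4 -2 → sum 11
-11 7 3 4 -2 -8 → sum -7
7 3 4 -2 -8 -12 → sum -8
3 4 -2 -8 -12 8 → sum -7
4 -2 -8 -12 8 8 → sum -2
-2 -8 -12 8 8 1 → sum -5
Highest of these is 11.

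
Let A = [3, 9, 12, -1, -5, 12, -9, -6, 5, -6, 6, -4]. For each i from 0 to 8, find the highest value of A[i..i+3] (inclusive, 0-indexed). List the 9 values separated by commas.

(3, 9, 12, -1) → max 12
(9, 12, -1, -5) → max 12
(12, -1, -5, 12) → max 12
(-1, -5, 12, -9) → max 12
(-5, 12, -9, -6) → max 12
(12, -9, -6, 5) → max 12
(-9, -6, 5, -6) → max 5
(-6, 5, -6, 6) → max 6
(5, -6, 6, -4) → max 6

12, 12, 12, 12, 12, 12, 5, 6, 6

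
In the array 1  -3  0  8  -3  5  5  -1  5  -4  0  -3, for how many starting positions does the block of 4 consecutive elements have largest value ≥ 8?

(1, -3, 0, 8) → max 8  ≥ 8 ✓
(-3, 0, 8, -3) → max 8  ≥ 8 ✓
(0, 8, -3, 5) → max 8  ≥ 8 ✓
(8, -3, 5, 5) → max 8  ≥ 8 ✓
(-3, 5, 5, -1) → max 5
(5, 5, -1, 5) → max 5
(5, -1, 5, -4) → max 5
(-1, 5, -4, 0) → max 5
(5, -4, 0, -3) → max 5
4 windows satisfy the condition.

4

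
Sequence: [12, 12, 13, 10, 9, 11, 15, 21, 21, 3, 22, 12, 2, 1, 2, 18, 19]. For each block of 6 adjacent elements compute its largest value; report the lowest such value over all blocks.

13

(12, 12, 13, 10, 9, 11) → max 13
(12, 13, 10, 9, 11, 15) → max 15
(13, 10, 9, 11, 15, 21) → max 21
(10, 9, 11, 15, 21, 21) → max 21
(9, 11, 15, 21, 21, 3) → max 21
(11, 15, 21, 21, 3, 22) → max 22
(15, 21, 21, 3, 22, 12) → max 22
(21, 21, 3, 22, 12, 2) → max 22
(21, 3, 22, 12, 2, 1) → max 22
(3, 22, 12, 2, 1, 2) → max 22
(22, 12, 2, 1, 2, 18) → max 22
(12, 2, 1, 2, 18, 19) → max 19
Lowest of these is 13.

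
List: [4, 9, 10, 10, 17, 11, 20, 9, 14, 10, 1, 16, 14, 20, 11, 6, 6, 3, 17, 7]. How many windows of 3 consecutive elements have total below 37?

10

(4, 9, 10) → sum 23  < 37 ✓
(9, 10, 10) → sum 29  < 37 ✓
(10, 10, 17) → sum 37
(10, 17, 11) → sum 38
(17, 11, 20) → sum 48
(11, 20, 9) → sum 40
(20, 9, 14) → sum 43
(9, 14, 10) → sum 33  < 37 ✓
(14, 10, 1) → sum 25  < 37 ✓
(10, 1, 16) → sum 27  < 37 ✓
(1, 16, 14) → sum 31  < 37 ✓
(16, 14, 20) → sum 50
(14, 20, 11) → sum 45
(20, 11, 6) → sum 37
(11, 6, 6) → sum 23  < 37 ✓
(6, 6, 3) → sum 15  < 37 ✓
(6, 3, 17) → sum 26  < 37 ✓
(3, 17, 7) → sum 27  < 37 ✓
10 windows satisfy the condition.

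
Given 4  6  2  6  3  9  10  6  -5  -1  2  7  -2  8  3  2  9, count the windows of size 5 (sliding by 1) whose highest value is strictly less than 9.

(4, 6, 2, 6, 3) → max 6  < 9 ✓
(6, 2, 6, 3, 9) → max 9
(2, 6, 3, 9, 10) → max 10
(6, 3, 9, 10, 6) → max 10
(3, 9, 10, 6, -5) → max 10
(9, 10, 6, -5, -1) → max 10
(10, 6, -5, -1, 2) → max 10
(6, -5, -1, 2, 7) → max 7  < 9 ✓
(-5, -1, 2, 7, -2) → max 7  < 9 ✓
(-1, 2, 7, -2, 8) → max 8  < 9 ✓
(2, 7, -2, 8, 3) → max 8  < 9 ✓
(7, -2, 8, 3, 2) → max 8  < 9 ✓
(-2, 8, 3, 2, 9) → max 9
6 windows satisfy the condition.

6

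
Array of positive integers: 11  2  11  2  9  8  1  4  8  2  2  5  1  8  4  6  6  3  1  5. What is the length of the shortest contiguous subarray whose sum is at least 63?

12

add 11: running sum 11 < 63
add 2: running sum 13 < 63
add 11: running sum 24 < 63
add 2: running sum 26 < 63
add 9: running sum 35 < 63
add 8: running sum 43 < 63
add 1: running sum 44 < 63
add 4: running sum 48 < 63
add 8: running sum 56 < 63
add 2: running sum 58 < 63
add 2: running sum 60 < 63
add 5: shortest ending here [11, 2, 11, 2, 9, 8, 1, 4, 8, 2, 2, 5] sum 65, len 12
add 1: shortest ending here [11, 2, 11, 2, 9, 8, 1, 4, 8, 2, 2, 5, 1] sum 66, len 13
add 8: shortest ending here [2, 11, 2, 9, 8, 1, 4, 8, 2, 2, 5, 1, 8] sum 63, len 13
add 4: shortest ending here [11, 2, 9, 8, 1, 4, 8, 2, 2, 5, 1, 8, 4] sum 65, len 13
add 6: shortest ending here [11, 2, 9, 8, 1, 4, 8, 2, 2, 5, 1, 8, 4, 6] sum 71, len 14
add 6: shortest ending here [9, 8, 1, 4, 8, 2, 2, 5, 1, 8, 4, 6, 6] sum 64, len 13
add 3: shortest ending here [9, 8, 1, 4, 8, 2, 2, 5, 1, 8, 4, 6, 6, 3] sum 67, len 14
add 1: shortest ending here [9, 8, 1, 4, 8, 2, 2, 5, 1, 8, 4, 6, 6, 3, 1] sum 68, len 15
add 5: shortest ending here [8, 1, 4, 8, 2, 2, 5, 1, 8, 4, 6, 6, 3, 1, 5] sum 64, len 15
Shortest qualifying length: 12.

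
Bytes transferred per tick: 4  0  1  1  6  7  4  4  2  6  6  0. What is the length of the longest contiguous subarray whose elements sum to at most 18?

[4] sum 4 len 1
[4, 0] sum 4 len 2
[4, 0, 1] sum 5 len 3
[4, 0, 1, 1] sum 6 len 4
[4, 0, 1, 1, 6] sum 12 len 5
[0, 1, 1, 6, 7] sum 15 len 5
[1, 6, 7, 4] sum 18 len 4
[7, 4, 4] sum 15 len 3
[7, 4, 4, 2] sum 17 len 4
[4, 4, 2, 6] sum 16 len 4
[4, 2, 6, 6] sum 18 len 4
[4, 2, 6, 6, 0] sum 18 len 5
Longest length seen: 5.

5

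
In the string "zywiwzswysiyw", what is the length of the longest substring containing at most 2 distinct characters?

add z: window [z] (1 distinct), len 1
add y: window [z, y] (2 distinct), len 2
add w: window [y, w] (2 distinct), len 2
add i: window [w, i] (2 distinct), len 2
add w: window [w, i, w] (2 distinct), len 3
add z: window [w, z] (2 distinct), len 2
add s: window [z, s] (2 distinct), len 2
add w: window [s, w] (2 distinct), len 2
add y: window [w, y] (2 distinct), len 2
add s: window [y, s] (2 distinct), len 2
add i: window [s, i] (2 distinct), len 2
add y: window [i, y] (2 distinct), len 2
add w: window [y, w] (2 distinct), len 2
Longest length with ≤2 distinct: 3.

3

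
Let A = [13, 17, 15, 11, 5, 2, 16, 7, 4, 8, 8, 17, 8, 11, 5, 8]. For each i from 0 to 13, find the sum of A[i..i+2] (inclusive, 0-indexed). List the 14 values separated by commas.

45, 43, 31, 18, 23, 25, 27, 19, 20, 33, 33, 36, 24, 24

(13, 17, 15) → sum 45
(17, 15, 11) → sum 43
(15, 11, 5) → sum 31
(11, 5, 2) → sum 18
(5, 2, 16) → sum 23
(2, 16, 7) → sum 25
(16, 7, 4) → sum 27
(7, 4, 8) → sum 19
(4, 8, 8) → sum 20
(8, 8, 17) → sum 33
(8, 17, 8) → sum 33
(17, 8, 11) → sum 36
(8, 11, 5) → sum 24
(11, 5, 8) → sum 24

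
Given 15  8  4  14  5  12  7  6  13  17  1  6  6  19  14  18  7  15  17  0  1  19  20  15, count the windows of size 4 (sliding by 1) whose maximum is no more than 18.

(15, 8, 4, 14) → max 15  ≤ 18 ✓
(8, 4, 14, 5) → max 14  ≤ 18 ✓
(4, 14, 5, 12) → max 14  ≤ 18 ✓
(14, 5, 12, 7) → max 14  ≤ 18 ✓
(5, 12, 7, 6) → max 12  ≤ 18 ✓
(12, 7, 6, 13) → max 13  ≤ 18 ✓
(7, 6, 13, 17) → max 17  ≤ 18 ✓
(6, 13, 17, 1) → max 17  ≤ 18 ✓
(13, 17, 1, 6) → max 17  ≤ 18 ✓
(17, 1, 6, 6) → max 17  ≤ 18 ✓
(1, 6, 6, 19) → max 19
(6, 6, 19, 14) → max 19
(6, 19, 14, 18) → max 19
(19, 14, 18, 7) → max 19
(14, 18, 7, 15) → max 18  ≤ 18 ✓
(18, 7, 15, 17) → max 18  ≤ 18 ✓
(7, 15, 17, 0) → max 17  ≤ 18 ✓
(15, 17, 0, 1) → max 17  ≤ 18 ✓
(17, 0, 1, 19) → max 19
(0, 1, 19, 20) → max 20
(1, 19, 20, 15) → max 20
14 windows satisfy the condition.

14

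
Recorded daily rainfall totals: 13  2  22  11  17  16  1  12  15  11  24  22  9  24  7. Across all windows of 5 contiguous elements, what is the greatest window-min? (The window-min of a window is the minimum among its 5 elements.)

11

Window mins for each of the 11 positions:
[13, 2, 22, 11, 17] → min 2
[2, 22, 11, 17, 16] → min 2
[22, 11, 17, 16, 1] → min 1
[11, 17, 16, 1, 12] → min 1
[17, 16, 1, 12, 15] → min 1
[16, 1, 12, 15, 11] → min 1
[1, 12, 15, 11, 24] → min 1
[12, 15, 11, 24, 22] → min 11
[15, 11, 24, 22, 9] → min 9
[11, 24, 22, 9, 24] → min 9
[24, 22, 9, 24, 7] → min 7
Greatest of these is 11.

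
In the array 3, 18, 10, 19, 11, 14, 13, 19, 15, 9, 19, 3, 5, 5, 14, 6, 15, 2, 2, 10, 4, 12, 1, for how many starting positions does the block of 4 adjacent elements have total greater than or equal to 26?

(3, 18, 10, 19) → sum 50  ≥ 26 ✓
(18, 10, 19, 11) → sum 58  ≥ 26 ✓
(10, 19, 11, 14) → sum 54  ≥ 26 ✓
(19, 11, 14, 13) → sum 57  ≥ 26 ✓
(11, 14, 13, 19) → sum 57  ≥ 26 ✓
(14, 13, 19, 15) → sum 61  ≥ 26 ✓
(13, 19, 15, 9) → sum 56  ≥ 26 ✓
(19, 15, 9, 19) → sum 62  ≥ 26 ✓
(15, 9, 19, 3) → sum 46  ≥ 26 ✓
(9, 19, 3, 5) → sum 36  ≥ 26 ✓
(19, 3, 5, 5) → sum 32  ≥ 26 ✓
(3, 5, 5, 14) → sum 27  ≥ 26 ✓
(5, 5, 14, 6) → sum 30  ≥ 26 ✓
(5, 14, 6, 15) → sum 40  ≥ 26 ✓
(14, 6, 15, 2) → sum 37  ≥ 26 ✓
(6, 15, 2, 2) → sum 25
(15, 2, 2, 10) → sum 29  ≥ 26 ✓
(2, 2, 10, 4) → sum 18
(2, 10, 4, 12) → sum 28  ≥ 26 ✓
(10, 4, 12, 1) → sum 27  ≥ 26 ✓
18 windows satisfy the condition.

18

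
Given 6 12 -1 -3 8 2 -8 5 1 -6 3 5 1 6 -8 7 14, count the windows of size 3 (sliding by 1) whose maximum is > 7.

6

6 12 -1 → max 12  > 7 ✓
12 -1 -3 → max 12  > 7 ✓
-1 -3 8 → max 8  > 7 ✓
-3 8 2 → max 8  > 7 ✓
8 2 -8 → max 8  > 7 ✓
2 -8 5 → max 5
-8 5 1 → max 5
5 1 -6 → max 5
1 -6 3 → max 3
-6 3 5 → max 5
3 5 1 → max 5
5 1 6 → max 6
1 6 -8 → max 6
6 -8 7 → max 7
-8 7 14 → max 14  > 7 ✓
6 windows satisfy the condition.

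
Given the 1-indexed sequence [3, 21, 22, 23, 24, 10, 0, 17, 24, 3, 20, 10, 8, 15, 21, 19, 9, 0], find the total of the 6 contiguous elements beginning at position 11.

Elements at indices 11..16: 20, 10, 8, 15, 21, 19
sum(20, 10, 8, 15, 21, 19) = 93

93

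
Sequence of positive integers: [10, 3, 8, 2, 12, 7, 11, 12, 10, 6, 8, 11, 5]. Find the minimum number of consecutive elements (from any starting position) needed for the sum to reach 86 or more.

10

add 10: running sum 10 < 86
add 3: running sum 13 < 86
add 8: running sum 21 < 86
add 2: running sum 23 < 86
add 12: running sum 35 < 86
add 7: running sum 42 < 86
add 11: running sum 53 < 86
add 12: running sum 65 < 86
add 10: running sum 75 < 86
add 6: running sum 81 < 86
add 8: shortest ending here [10, 3, 8, 2, 12, 7, 11, 12, 10, 6, 8] sum 89, len 11
add 11: shortest ending here [8, 2, 12, 7, 11, 12, 10, 6, 8, 11] sum 87, len 10
add 5: shortest ending here [8, 2, 12, 7, 11, 12, 10, 6, 8, 11, 5] sum 92, len 11
Shortest qualifying length: 10.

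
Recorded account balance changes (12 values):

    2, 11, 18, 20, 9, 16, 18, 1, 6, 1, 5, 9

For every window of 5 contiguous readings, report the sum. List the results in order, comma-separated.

[2, 11, 18, 20, 9] → sum 60
[11, 18, 20, 9, 16] → sum 74
[18, 20, 9, 16, 18] → sum 81
[20, 9, 16, 18, 1] → sum 64
[9, 16, 18, 1, 6] → sum 50
[16, 18, 1, 6, 1] → sum 42
[18, 1, 6, 1, 5] → sum 31
[1, 6, 1, 5, 9] → sum 22

60, 74, 81, 64, 50, 42, 31, 22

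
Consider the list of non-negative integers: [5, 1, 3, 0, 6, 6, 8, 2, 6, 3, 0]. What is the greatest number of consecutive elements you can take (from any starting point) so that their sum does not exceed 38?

[5] sum 5 len 1
[5, 1] sum 6 len 2
[5, 1, 3] sum 9 len 3
[5, 1, 3, 0] sum 9 len 4
[5, 1, 3, 0, 6] sum 15 len 5
[5, 1, 3, 0, 6, 6] sum 21 len 6
[5, 1, 3, 0, 6, 6, 8] sum 29 len 7
[5, 1, 3, 0, 6, 6, 8, 2] sum 31 len 8
[5, 1, 3, 0, 6, 6, 8, 2, 6] sum 37 len 9
[1, 3, 0, 6, 6, 8, 2, 6, 3] sum 35 len 9
[1, 3, 0, 6, 6, 8, 2, 6, 3, 0] sum 35 len 10
Longest length seen: 10.

10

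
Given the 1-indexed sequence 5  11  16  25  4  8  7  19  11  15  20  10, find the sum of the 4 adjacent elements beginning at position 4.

Elements at indices 4..7: 25, 4, 8, 7
sum(25, 4, 8, 7) = 44

44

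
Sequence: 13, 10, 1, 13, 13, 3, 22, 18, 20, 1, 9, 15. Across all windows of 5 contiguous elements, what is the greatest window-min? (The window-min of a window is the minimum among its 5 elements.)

13 10 1 13 13 → min 1
10 1 13 13 3 → min 1
1 13 13 3 22 → min 1
13 13 3 22 18 → min 3
13 3 22 18 20 → min 3
3 22 18 20 1 → min 1
22 18 20 1 9 → min 1
18 20 1 9 15 → min 1
Greatest of these is 3.

3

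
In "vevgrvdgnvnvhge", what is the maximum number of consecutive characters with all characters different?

5

[v] len 1
[v, e] len 2
[e, v] len 2
[e, v, g] len 3
[e, v, g, r] len 4
[g, r, v] len 3
[g, r, v, d] len 4
[r, v, d, g] len 4
[r, v, d, g, n] len 5
[d, g, n, v] len 4
[v, n] len 2
[n, v] len 2
[n, v, h] len 3
[n, v, h, g] len 4
[n, v, h, g, e] len 5
Longest all-distinct length: 5.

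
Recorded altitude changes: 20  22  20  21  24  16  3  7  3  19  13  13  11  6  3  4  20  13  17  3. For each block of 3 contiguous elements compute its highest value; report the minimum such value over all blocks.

6

20 22 20 → max 22
22 20 21 → max 22
20 21 24 → max 24
21 24 16 → max 24
24 16 3 → max 24
16 3 7 → max 16
3 7 3 → max 7
7 3 19 → max 19
3 19 13 → max 19
19 13 13 → max 19
13 13 11 → max 13
13 11 6 → max 13
11 6 3 → max 11
6 3 4 → max 6
3 4 20 → max 20
4 20 13 → max 20
20 13 17 → max 20
13 17 3 → max 17
Minimum of these is 6.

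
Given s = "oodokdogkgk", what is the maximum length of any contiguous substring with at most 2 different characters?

add o: window [o] (1 distinct), len 1
add o: window [o, o] (1 distinct), len 2
add d: window [o, o, d] (2 distinct), len 3
add o: window [o, o, d, o] (2 distinct), len 4
add k: window [o, k] (2 distinct), len 2
add d: window [k, d] (2 distinct), len 2
add o: window [d, o] (2 distinct), len 2
add g: window [o, g] (2 distinct), len 2
add k: window [g, k] (2 distinct), len 2
add g: window [g, k, g] (2 distinct), len 3
add k: window [g, k, g, k] (2 distinct), len 4
Longest length with ≤2 distinct: 4.

4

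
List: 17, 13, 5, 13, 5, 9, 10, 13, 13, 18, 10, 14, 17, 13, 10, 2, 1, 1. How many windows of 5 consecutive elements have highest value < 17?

(17, 13, 5, 13, 5) → max 17
(13, 5, 13, 5, 9) → max 13  < 17 ✓
(5, 13, 5, 9, 10) → max 13  < 17 ✓
(13, 5, 9, 10, 13) → max 13  < 17 ✓
(5, 9, 10, 13, 13) → max 13  < 17 ✓
(9, 10, 13, 13, 18) → max 18
(10, 13, 13, 18, 10) → max 18
(13, 13, 18, 10, 14) → max 18
(13, 18, 10, 14, 17) → max 18
(18, 10, 14, 17, 13) → max 18
(10, 14, 17, 13, 10) → max 17
(14, 17, 13, 10, 2) → max 17
(17, 13, 10, 2, 1) → max 17
(13, 10, 2, 1, 1) → max 13  < 17 ✓
5 windows satisfy the condition.

5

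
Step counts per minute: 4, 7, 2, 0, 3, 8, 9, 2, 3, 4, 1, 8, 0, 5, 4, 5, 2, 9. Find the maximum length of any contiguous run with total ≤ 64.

16

→ 4: sum 4, len 1
→ 7: sum 11, len 2
→ 2: sum 13, len 3
→ 0: sum 13, len 4
→ 3: sum 16, len 5
→ 8: sum 24, len 6
→ 9: sum 33, len 7
→ 2: sum 35, len 8
→ 3: sum 38, len 9
→ 4: sum 42, len 10
→ 1: sum 43, len 11
→ 8: sum 51, len 12
→ 0: sum 51, len 13
→ 5: sum 56, len 14
→ 4: sum 60, len 15
→ 5 (dropped 4): sum 61, len 15
→ 2: sum 63, len 16
→ 9 (dropped 7, 2): sum 63, len 15
Longest length seen: 16.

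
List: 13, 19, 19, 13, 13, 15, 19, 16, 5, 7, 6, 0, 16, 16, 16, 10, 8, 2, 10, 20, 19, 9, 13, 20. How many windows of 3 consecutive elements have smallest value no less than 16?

(13, 19, 19) → min 13
(19, 19, 13) → min 13
(19, 13, 13) → min 13
(13, 13, 15) → min 13
(13, 15, 19) → min 13
(15, 19, 16) → min 15
(19, 16, 5) → min 5
(16, 5, 7) → min 5
(5, 7, 6) → min 5
(7, 6, 0) → min 0
(6, 0, 16) → min 0
(0, 16, 16) → min 0
(16, 16, 16) → min 16  ≥ 16 ✓
(16, 16, 10) → min 10
(16, 10, 8) → min 8
(10, 8, 2) → min 2
(8, 2, 10) → min 2
(2, 10, 20) → min 2
(10, 20, 19) → min 10
(20, 19, 9) → min 9
(19, 9, 13) → min 9
(9, 13, 20) → min 9
1 window satisfy the condition.

1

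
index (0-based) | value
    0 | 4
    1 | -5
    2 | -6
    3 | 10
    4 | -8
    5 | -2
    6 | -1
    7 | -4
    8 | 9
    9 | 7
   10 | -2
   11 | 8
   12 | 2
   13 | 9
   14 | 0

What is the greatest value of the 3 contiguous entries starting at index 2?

Elements at indices 2..4: -6, 10, -8
max(-6, 10, -8) = 10

10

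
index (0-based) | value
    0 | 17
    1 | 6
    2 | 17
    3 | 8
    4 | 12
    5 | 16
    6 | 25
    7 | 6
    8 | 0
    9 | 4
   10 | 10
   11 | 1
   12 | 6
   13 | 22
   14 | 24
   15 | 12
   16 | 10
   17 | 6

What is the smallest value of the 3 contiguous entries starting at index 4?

12

Elements at indices 4..6: 12, 16, 25
min(12, 16, 25) = 12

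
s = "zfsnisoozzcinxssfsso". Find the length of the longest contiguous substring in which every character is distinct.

[z] len 1
[z, f] len 2
[z, f, s] len 3
[z, f, s, n] len 4
[z, f, s, n, i] len 5
[n, i, s] len 3
[n, i, s, o] len 4
[o] len 1
[o, z] len 2
[z] len 1
[z, c] len 2
[z, c, i] len 3
[z, c, i, n] len 4
[z, c, i, n, x] len 5
[z, c, i, n, x, s] len 6
[s] len 1
[s, f] len 2
[f, s] len 2
[s] len 1
[s, o] len 2
Longest all-distinct length: 6.

6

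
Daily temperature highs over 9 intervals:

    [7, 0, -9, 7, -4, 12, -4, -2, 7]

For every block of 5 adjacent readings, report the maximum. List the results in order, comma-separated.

(7, 0, -9, 7, -4) → max 7
(0, -9, 7, -4, 12) → max 12
(-9, 7, -4, 12, -4) → max 12
(7, -4, 12, -4, -2) → max 12
(-4, 12, -4, -2, 7) → max 12

7, 12, 12, 12, 12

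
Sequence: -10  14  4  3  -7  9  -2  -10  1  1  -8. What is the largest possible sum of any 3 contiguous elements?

Window sums for each of the 9 positions:
-10 14 4 → sum 8
14 4 3 → sum 21
4 3 -7 → sum 0
3 -7 9 → sum 5
-7 9 -2 → sum 0
9 -2 -10 → sum -3
-2 -10 1 → sum -11
-10 1 1 → sum -8
1 1 -8 → sum -6
Largest of these is 21.

21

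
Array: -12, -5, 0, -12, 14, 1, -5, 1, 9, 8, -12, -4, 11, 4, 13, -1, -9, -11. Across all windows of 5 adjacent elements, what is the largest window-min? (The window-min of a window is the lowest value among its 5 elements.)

(-12, -5, 0, -12, 14) → min -12
(-5, 0, -12, 14, 1) → min -12
(0, -12, 14, 1, -5) → min -12
(-12, 14, 1, -5, 1) → min -12
(14, 1, -5, 1, 9) → min -5
(1, -5, 1, 9, 8) → min -5
(-5, 1, 9, 8, -12) → min -12
(1, 9, 8, -12, -4) → min -12
(9, 8, -12, -4, 11) → min -12
(8, -12, -4, 11, 4) → min -12
(-12, -4, 11, 4, 13) → min -12
(-4, 11, 4, 13, -1) → min -4
(11, 4, 13, -1, -9) → min -9
(4, 13, -1, -9, -11) → min -11
Largest of these is -4.

-4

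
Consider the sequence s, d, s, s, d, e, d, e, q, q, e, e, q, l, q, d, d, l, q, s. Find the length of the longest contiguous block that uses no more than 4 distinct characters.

15

[s] 1 distinct, len 1
[s, d] 2 distinct, len 2
[s, d, s] 2 distinct, len 3
[s, d, s, s] 2 distinct, len 4
[s, d, s, s, d] 2 distinct, len 5
[s, d, s, s, d, e] 3 distinct, len 6
[s, d, s, s, d, e, d] 3 distinct, len 7
[s, d, s, s, d, e, d, e] 3 distinct, len 8
[s, d, s, s, d, e, d, e, q] 4 distinct, len 9
[s, d, s, s, d, e, d, e, q, q] 4 distinct, len 10
[s, d, s, s, d, e, d, e, q, q, e] 4 distinct, len 11
[s, d, s, s, d, e, d, e, q, q, e, e] 4 distinct, len 12
[s, d, s, s, d, e, d, e, q, q, e, e, q] 4 distinct, len 13
[d, e, d, e, q, q, e, e, q, l] 4 distinct, len 10
[d, e, d, e, q, q, e, e, q, l, q] 4 distinct, len 11
[d, e, d, e, q, q, e, e, q, l, q, d] 4 distinct, len 12
[d, e, d, e, q, q, e, e, q, l, q, d, d] 4 distinct, len 13
[d, e, d, e, q, q, e, e, q, l, q, d, d, l] 4 distinct, len 14
[d, e, d, e, q, q, e, e, q, l, q, d, d, l, q] 4 distinct, len 15
[q, l, q, d, d, l, q, s] 4 distinct, len 8
Longest length with ≤4 distinct: 15.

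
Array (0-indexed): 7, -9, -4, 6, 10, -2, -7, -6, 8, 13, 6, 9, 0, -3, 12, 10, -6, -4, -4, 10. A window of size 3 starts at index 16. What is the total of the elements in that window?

Elements at indices 16..18: -6, -4, -4
sum(-6, -4, -4) = -14

-14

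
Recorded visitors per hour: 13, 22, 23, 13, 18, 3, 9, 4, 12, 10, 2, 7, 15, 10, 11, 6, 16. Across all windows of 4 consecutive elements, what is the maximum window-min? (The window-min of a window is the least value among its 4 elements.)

[13, 22, 23, 13] → min 13
[22, 23, 13, 18] → min 13
[23, 13, 18, 3] → min 3
[13, 18, 3, 9] → min 3
[18, 3, 9, 4] → min 3
[3, 9, 4, 12] → min 3
[9, 4, 12, 10] → min 4
[4, 12, 10, 2] → min 2
[12, 10, 2, 7] → min 2
[10, 2, 7, 15] → min 2
[2, 7, 15, 10] → min 2
[7, 15, 10, 11] → min 7
[15, 10, 11, 6] → min 6
[10, 11, 6, 16] → min 6
Maximum of these is 13.

13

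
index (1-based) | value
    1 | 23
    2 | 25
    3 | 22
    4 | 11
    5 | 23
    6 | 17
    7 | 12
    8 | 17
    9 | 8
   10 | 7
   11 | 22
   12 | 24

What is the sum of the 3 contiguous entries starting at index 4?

51

Elements at indices 4..6: 11, 23, 17
sum(11, 23, 17) = 51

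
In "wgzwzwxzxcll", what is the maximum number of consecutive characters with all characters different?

4

add w: [w] len 1
add g: [w, g] len 2
add z: [w, g, z] len 3
add w (repeat w, move left end past it): [g, z, w] len 3
add z (repeat z, move left end past it): [w, z] len 2
add w (repeat w, move left end past it): [z, w] len 2
add x: [z, w, x] len 3
add z (repeat z, move left end past it): [w, x, z] len 3
add x (repeat x, move left end past it): [z, x] len 2
add c: [z, x, c] len 3
add l: [z, x, c, l] len 4
add l (repeat l, move left end past it): [l] len 1
Longest all-distinct length: 4.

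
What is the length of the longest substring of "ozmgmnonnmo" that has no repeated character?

4

add o: [o] len 1
add z: [o, z] len 2
add m: [o, z, m] len 3
add g: [o, z, m, g] len 4
add m (repeat m, move left end past it): [g, m] len 2
add n: [g, m, n] len 3
add o: [g, m, n, o] len 4
add n (repeat n, move left end past it): [o, n] len 2
add n (repeat n, move left end past it): [n] len 1
add m: [n, m] len 2
add o: [n, m, o] len 3
Longest all-distinct length: 4.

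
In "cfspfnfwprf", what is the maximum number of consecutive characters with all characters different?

5

add c: [c] len 1
add f: [c, f] len 2
add s: [c, f, s] len 3
add p: [c, f, s, p] len 4
add f (repeat f, move left end past it): [s, p, f] len 3
add n: [s, p, f, n] len 4
add f (repeat f, move left end past it): [n, f] len 2
add w: [n, f, w] len 3
add p: [n, f, w, p] len 4
add r: [n, f, w, p, r] len 5
add f (repeat f, move left end past it): [w, p, r, f] len 4
Longest all-distinct length: 5.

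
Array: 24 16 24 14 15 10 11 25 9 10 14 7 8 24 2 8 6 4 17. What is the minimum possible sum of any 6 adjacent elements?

52

24 16 24 14 15 10 → sum 103
16 24 14 15 10 11 → sum 90
24 14 15 10 11 25 → sum 99
14 15 10 11 25 9 → sum 84
15 10 11 25 9 10 → sum 80
10 11 25 9 10 14 → sum 79
11 25 9 10 14 7 → sum 76
25 9 10 14 7 8 → sum 73
9 10 14 7 8 24 → sum 72
10 14 7 8 24 2 → sum 65
14 7 8 24 2 8 → sum 63
7 8 24 2 8 6 → sum 55
8 24 2 8 6 4 → sum 52
24 2 8 6 4 17 → sum 61
Minimum of these is 52.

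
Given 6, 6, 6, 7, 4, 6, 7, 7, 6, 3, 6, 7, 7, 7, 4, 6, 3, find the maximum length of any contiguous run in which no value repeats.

[6] len 1
[6] len 1
[6] len 1
[6, 7] len 2
[6, 7, 4] len 3
[7, 4, 6] len 3
[4, 6, 7] len 3
[7] len 1
[7, 6] len 2
[7, 6, 3] len 3
[3, 6] len 2
[3, 6, 7] len 3
[7] len 1
[7] len 1
[7, 4] len 2
[7, 4, 6] len 3
[7, 4, 6, 3] len 4
Longest all-distinct length: 4.

4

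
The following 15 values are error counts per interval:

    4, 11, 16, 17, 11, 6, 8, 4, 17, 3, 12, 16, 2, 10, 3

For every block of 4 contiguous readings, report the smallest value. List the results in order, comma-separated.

4, 11, 6, 6, 4, 4, 3, 3, 3, 2, 2, 2

(4, 11, 16, 17) → min 4
(11, 16, 17, 11) → min 11
(16, 17, 11, 6) → min 6
(17, 11, 6, 8) → min 6
(11, 6, 8, 4) → min 4
(6, 8, 4, 17) → min 4
(8, 4, 17, 3) → min 3
(4, 17, 3, 12) → min 3
(17, 3, 12, 16) → min 3
(3, 12, 16, 2) → min 2
(12, 16, 2, 10) → min 2
(16, 2, 10, 3) → min 2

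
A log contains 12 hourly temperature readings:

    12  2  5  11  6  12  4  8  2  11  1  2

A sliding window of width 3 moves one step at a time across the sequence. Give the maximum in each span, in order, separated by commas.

(12, 2, 5) → max 12
(2, 5, 11) → max 11
(5, 11, 6) → max 11
(11, 6, 12) → max 12
(6, 12, 4) → max 12
(12, 4, 8) → max 12
(4, 8, 2) → max 8
(8, 2, 11) → max 11
(2, 11, 1) → max 11
(11, 1, 2) → max 11

12, 11, 11, 12, 12, 12, 8, 11, 11, 11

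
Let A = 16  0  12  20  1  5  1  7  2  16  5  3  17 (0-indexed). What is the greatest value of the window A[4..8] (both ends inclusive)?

7

Elements at indices 4..8: 1, 5, 1, 7, 2
max(1, 5, 1, 7, 2) = 7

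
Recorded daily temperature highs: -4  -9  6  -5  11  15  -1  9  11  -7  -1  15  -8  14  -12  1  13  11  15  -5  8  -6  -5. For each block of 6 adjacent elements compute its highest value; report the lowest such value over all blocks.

14

Window maxs for each of the 18 positions:
(-4, -9, 6, -5, 11, 15) → max 15
(-9, 6, -5, 11, 15, -1) → max 15
(6, -5, 11, 15, -1, 9) → max 15
(-5, 11, 15, -1, 9, 11) → max 15
(11, 15, -1, 9, 11, -7) → max 15
(15, -1, 9, 11, -7, -1) → max 15
(-1, 9, 11, -7, -1, 15) → max 15
(9, 11, -7, -1, 15, -8) → max 15
(11, -7, -1, 15, -8, 14) → max 15
(-7, -1, 15, -8, 14, -12) → max 15
(-1, 15, -8, 14, -12, 1) → max 15
(15, -8, 14, -12, 1, 13) → max 15
(-8, 14, -12, 1, 13, 11) → max 14
(14, -12, 1, 13, 11, 15) → max 15
(-12, 1, 13, 11, 15, -5) → max 15
(1, 13, 11, 15, -5, 8) → max 15
(13, 11, 15, -5, 8, -6) → max 15
(11, 15, -5, 8, -6, -5) → max 15
Lowest of these is 14.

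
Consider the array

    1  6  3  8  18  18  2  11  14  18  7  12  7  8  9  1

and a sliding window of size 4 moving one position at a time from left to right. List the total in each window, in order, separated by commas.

18, 35, 47, 46, 49, 45, 45, 50, 51, 44, 34, 36, 25

Sliding a size-4 window across the 16 values:
[1, 6, 3, 8] → sum 18
[6, 3, 8, 18] → sum 35
[3, 8, 18, 18] → sum 47
[8, 18, 18, 2] → sum 46
[18, 18, 2, 11] → sum 49
[18, 2, 11, 14] → sum 45
[2, 11, 14, 18] → sum 45
[11, 14, 18, 7] → sum 50
[14, 18, 7, 12] → sum 51
[18, 7, 12, 7] → sum 44
[7, 12, 7, 8] → sum 34
[12, 7, 8, 9] → sum 36
[7, 8, 9, 1] → sum 25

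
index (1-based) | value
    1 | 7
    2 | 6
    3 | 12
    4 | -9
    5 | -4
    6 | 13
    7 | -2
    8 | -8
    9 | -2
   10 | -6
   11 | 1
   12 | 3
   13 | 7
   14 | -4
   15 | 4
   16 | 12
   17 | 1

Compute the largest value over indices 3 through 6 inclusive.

Elements at indices 3..6: 12, -9, -4, 13
max(12, -9, -4, 13) = 13

13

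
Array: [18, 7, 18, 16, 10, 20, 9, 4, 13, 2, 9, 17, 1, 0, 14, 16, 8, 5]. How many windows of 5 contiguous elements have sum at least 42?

(18, 7, 18, 16, 10) → sum 69  ≥ 42 ✓
(7, 18, 16, 10, 20) → sum 71  ≥ 42 ✓
(18, 16, 10, 20, 9) → sum 73  ≥ 42 ✓
(16, 10, 20, 9, 4) → sum 59  ≥ 42 ✓
(10, 20, 9, 4, 13) → sum 56  ≥ 42 ✓
(20, 9, 4, 13, 2) → sum 48  ≥ 42 ✓
(9, 4, 13, 2, 9) → sum 37
(4, 13, 2, 9, 17) → sum 45  ≥ 42 ✓
(13, 2, 9, 17, 1) → sum 42  ≥ 42 ✓
(2, 9, 17, 1, 0) → sum 29
(9, 17, 1, 0, 14) → sum 41
(17, 1, 0, 14, 16) → sum 48  ≥ 42 ✓
(1, 0, 14, 16, 8) → sum 39
(0, 14, 16, 8, 5) → sum 43  ≥ 42 ✓
10 windows satisfy the condition.

10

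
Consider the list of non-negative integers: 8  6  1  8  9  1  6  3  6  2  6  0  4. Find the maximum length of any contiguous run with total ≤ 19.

→ 8: sum 8, len 1
→ 6: sum 14, len 2
→ 1: sum 15, len 3
→ 8 (dropped 8): sum 15, len 3
→ 9 (dropped 6): sum 18, len 3
→ 1: sum 19, len 4
→ 6 (dropped 1, 8): sum 16, len 3
→ 3: sum 19, len 4
→ 6 (dropped 9): sum 16, len 4
→ 2: sum 18, len 5
→ 6 (dropped 1, 6): sum 17, len 4
→ 0: sum 17, len 5
→ 4 (dropped 3): sum 18, len 5
Longest length seen: 5.

5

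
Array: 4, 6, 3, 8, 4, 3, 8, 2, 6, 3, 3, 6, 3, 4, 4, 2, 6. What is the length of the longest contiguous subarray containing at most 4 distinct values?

add 4: window [4] (1 distinct), len 1
add 6: window [4, 6] (2 distinct), len 2
add 3: window [4, 6, 3] (3 distinct), len 3
add 8: window [4, 6, 3, 8] (4 distinct), len 4
add 4: window [4, 6, 3, 8, 4] (4 distinct), len 5
add 3: window [4, 6, 3, 8, 4, 3] (4 distinct), len 6
add 8: window [4, 6, 3, 8, 4, 3, 8] (4 distinct), len 7
add 2: window [3, 8, 4, 3, 8, 2] (4 distinct), len 6
add 6: window [3, 8, 2, 6] (4 distinct), len 4
add 3: window [3, 8, 2, 6, 3] (4 distinct), len 5
add 3: window [3, 8, 2, 6, 3, 3] (4 distinct), len 6
add 6: window [3, 8, 2, 6, 3, 3, 6] (4 distinct), len 7
add 3: window [3, 8, 2, 6, 3, 3, 6, 3] (4 distinct), len 8
add 4: window [2, 6, 3, 3, 6, 3, 4] (4 distinct), len 7
add 4: window [2, 6, 3, 3, 6, 3, 4, 4] (4 distinct), len 8
add 2: window [2, 6, 3, 3, 6, 3, 4, 4, 2] (4 distinct), len 9
add 6: window [2, 6, 3, 3, 6, 3, 4, 4, 2, 6] (4 distinct), len 10
Longest length with ≤4 distinct: 10.

10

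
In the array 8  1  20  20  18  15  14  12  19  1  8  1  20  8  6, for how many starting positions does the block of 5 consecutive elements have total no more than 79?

8 1 20 20 18 → sum 67  ≤ 79 ✓
1 20 20 18 15 → sum 74  ≤ 79 ✓
20 20 18 15 14 → sum 87
20 18 15 14 12 → sum 79  ≤ 79 ✓
18 15 14 12 19 → sum 78  ≤ 79 ✓
15 14 12 19 1 → sum 61  ≤ 79 ✓
14 12 19 1 8 → sum 54  ≤ 79 ✓
12 19 1 8 1 → sum 41  ≤ 79 ✓
19 1 8 1 20 → sum 49  ≤ 79 ✓
1 8 1 20 8 → sum 38  ≤ 79 ✓
8 1 20 8 6 → sum 43  ≤ 79 ✓
10 windows satisfy the condition.

10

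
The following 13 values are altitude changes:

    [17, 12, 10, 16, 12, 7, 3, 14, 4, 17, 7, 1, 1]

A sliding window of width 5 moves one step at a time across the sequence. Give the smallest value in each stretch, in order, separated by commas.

(17, 12, 10, 16, 12) → min 10
(12, 10, 16, 12, 7) → min 7
(10, 16, 12, 7, 3) → min 3
(16, 12, 7, 3, 14) → min 3
(12, 7, 3, 14, 4) → min 3
(7, 3, 14, 4, 17) → min 3
(3, 14, 4, 17, 7) → min 3
(14, 4, 17, 7, 1) → min 1
(4, 17, 7, 1, 1) → min 1

10, 7, 3, 3, 3, 3, 3, 1, 1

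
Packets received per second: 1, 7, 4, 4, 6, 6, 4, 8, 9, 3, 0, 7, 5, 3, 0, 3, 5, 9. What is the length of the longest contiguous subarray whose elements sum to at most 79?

17

add 1: [1] sum 1, len 1
add 7: [1, 7] sum 8, len 2
add 4: [1, 7, 4] sum 12, len 3
add 4: [1, 7, 4, 4] sum 16, len 4
add 6: [1, 7, 4, 4, 6] sum 22, len 5
add 6: [1, 7, 4, 4, 6, 6] sum 28, len 6
add 4: [1, 7, 4, 4, 6, 6, 4] sum 32, len 7
add 8: [1, 7, 4, 4, 6, 6, 4, 8] sum 40, len 8
add 9: [1, 7, 4, 4, 6, 6, 4, 8, 9] sum 49, len 9
add 3: [1, 7, 4, 4, 6, 6, 4, 8, 9, 3] sum 52, len 10
add 0: [1, 7, 4, 4, 6, 6, 4, 8, 9, 3, 0] sum 52, len 11
add 7: [1, 7, 4, 4, 6, 6, 4, 8, 9, 3, 0, 7] sum 59, len 12
add 5: [1, 7, 4, 4, 6, 6, 4, 8, 9, 3, 0, 7, 5] sum 64, len 13
add 3: [1, 7, 4, 4, 6, 6, 4, 8, 9, 3, 0, 7, 5, 3] sum 67, len 14
add 0: [1, 7, 4, 4, 6, 6, 4, 8, 9, 3, 0, 7, 5, 3, 0] sum 67, len 15
add 3: [1, 7, 4, 4, 6, 6, 4, 8, 9, 3, 0, 7, 5, 3, 0, 3] sum 70, len 16
add 5: [1, 7, 4, 4, 6, 6, 4, 8, 9, 3, 0, 7, 5, 3, 0, 3, 5] sum 75, len 17
add 9: [4, 4, 6, 6, 4, 8, 9, 3, 0, 7, 5, 3, 0, 3, 5, 9] sum 76, len 16
Longest length seen: 17.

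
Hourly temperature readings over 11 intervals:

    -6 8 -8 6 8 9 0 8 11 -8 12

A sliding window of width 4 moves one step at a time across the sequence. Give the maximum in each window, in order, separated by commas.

-6 8 -8 6 → max 8
8 -8 6 8 → max 8
-8 6 8 9 → max 9
6 8 9 0 → max 9
8 9 0 8 → max 9
9 0 8 11 → max 11
0 8 11 -8 → max 11
8 11 -8 12 → max 12

8, 8, 9, 9, 9, 11, 11, 12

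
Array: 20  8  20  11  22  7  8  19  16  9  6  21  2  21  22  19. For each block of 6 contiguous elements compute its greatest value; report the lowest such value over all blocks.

(20, 8, 20, 11, 22, 7) → max 22
(8, 20, 11, 22, 7, 8) → max 22
(20, 11, 22, 7, 8, 19) → max 22
(11, 22, 7, 8, 19, 16) → max 22
(22, 7, 8, 19, 16, 9) → max 22
(7, 8, 19, 16, 9, 6) → max 19
(8, 19, 16, 9, 6, 21) → max 21
(19, 16, 9, 6, 21, 2) → max 21
(16, 9, 6, 21, 2, 21) → max 21
(9, 6, 21, 2, 21, 22) → max 22
(6, 21, 2, 21, 22, 19) → max 22
Lowest of these is 19.

19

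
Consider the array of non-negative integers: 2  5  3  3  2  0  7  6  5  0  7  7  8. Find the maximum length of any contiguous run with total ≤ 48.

12

→ 2: sum 2, len 1
→ 5: sum 7, len 2
→ 3: sum 10, len 3
→ 3: sum 13, len 4
→ 2: sum 15, len 5
→ 0: sum 15, len 6
→ 7: sum 22, len 7
→ 6: sum 28, len 8
→ 5: sum 33, len 9
→ 0: sum 33, len 10
→ 7: sum 40, len 11
→ 7: sum 47, len 12
→ 8 (dropped 2, 5): sum 48, len 11
Longest length seen: 12.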